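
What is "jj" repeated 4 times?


Input string: 'jj'
Operation: repeat 4 times
Concatenation: 'jj' + 'jj' + 'jj' + 'jj'
Result: jjjjjjjj


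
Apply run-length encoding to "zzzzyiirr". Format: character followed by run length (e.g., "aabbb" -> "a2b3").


Input: 'zzzzyiirr'
Operation: identify consecutive runs
Runs: 'zzzz' -> z4, 'y' -> y1, 'ii' -> i2, 'rr' -> r2
Encoded: z4y1i2r2


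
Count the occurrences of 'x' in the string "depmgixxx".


Input string: 'depmgixxx'
Target character: 'x'
Scan each position: s[6]='x', s[7]='x', s[8]='x'
Matches found at indices: 6, 7, 8
Total: 3


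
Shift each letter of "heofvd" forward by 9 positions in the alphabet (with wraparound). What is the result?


Input: 'heofvd', shift = 9
Operation: for each letter, (position + 9) mod 26
Mapping: 'h'(7+9=16)->'q', 'e'(4+9=13)->'n', 'o'(14+9=23)->'x', 'f'(5+9=14)->'o', 'v'(21+9=30, 30 mod 26=4)->'e', 'd'(3+9=12)->'m'
Result: qnxoem


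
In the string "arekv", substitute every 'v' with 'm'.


Input string: 'arekv'
Operation: replace 'v' with 'm'
Positions of 'v': 4
After replacement: arekm


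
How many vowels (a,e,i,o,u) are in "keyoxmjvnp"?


Input string: 'keyoxmjvnp'
Operation: count vowels (a, e, i, o, u)
Scan: s[0]='k', s[1]='e' (vowel), s[2]='y', s[3]='o' (vowel), s[4]='x', s[5]='m', s[6]='j', s[7]='v', s[8]='n', s[9]='p'
Vowels found: 2
Result: 2


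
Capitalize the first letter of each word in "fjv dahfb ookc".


Input string: 'fjv dahfb ookc'
Operation: capitalize first letter of each word
Word transformations: 'fjv'->'Fjv', 'dahfb'->'Dahfb', 'ookc'->'Ookc'
Result: Fjv Dahfb Ookc


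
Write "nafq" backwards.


Input string: 'nafq'
Operation: reverse character order
Original order: 'n' -> 'a' -> 'f' -> 'q'
Reversed order: 'q' -> 'f' -> 'a' -> 'n'
Result: qfan


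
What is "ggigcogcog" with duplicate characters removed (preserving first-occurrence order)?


Input: 'ggigcogcog'
Operation: keep first occurrence of each character
Scan: s[0]='g' new -> keep; s[1]='g' seen -> skip; s[2]='i' new -> keep; s[3]='g' seen -> skip; s[4]='c' new -> keep; s[5]='o' new -> keep; s[6]='g' seen -> skip; s[7]='c' seen -> skip; s[8]='o' seen -> skip; s[9]='g' seen -> skip
Result: gico


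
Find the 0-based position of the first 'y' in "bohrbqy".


Input string: 'bohrbqy'
Target: 'y'
Scanning left to right: s[0]='b', s[1]='o', s[2]='h', s[3]='r', s[4]='b', s[5]='q', s[6]='y'
First match at index: 6


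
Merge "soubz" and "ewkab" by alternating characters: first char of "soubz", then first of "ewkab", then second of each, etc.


String 1: 'soubz'
String 2: 'ewkab'
Operation: alternate characters
Pairs: 's'+'e', 'o'+'w', 'u'+'k', 'b'+'a', 'z'+'b'
Result: seowukbazb


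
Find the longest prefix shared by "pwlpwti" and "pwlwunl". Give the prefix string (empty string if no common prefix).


String 1: 'pwlpwti'
String 2: 'pwlwunl'
Compare position by position:
pos 0: 'p' vs 'p' match
pos 1: 'w' vs 'w' match
pos 2: 'l' vs 'l' match
pos 3: 'p' vs 'w' differ -> stop
Longest common prefix: "pwl" (length 3)


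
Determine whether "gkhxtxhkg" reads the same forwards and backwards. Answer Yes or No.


Input string: 'gkhxtxhkg'
Reversed: 'gkhxtxhkg'
Compare pairs: s[0]='g' vs s[8]='g' (match), s[1]='k' vs s[7]='k' (match), s[2]='h' vs s[6]='h' (match), s[3]='x' vs s[5]='x' (match)
Palindrome: Yes


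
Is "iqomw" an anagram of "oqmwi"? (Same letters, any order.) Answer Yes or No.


String 1: 'oqmwi' -> sorted: 'imoqw'
String 2: 'iqomw' -> sorted: 'imoqw'
Compare sorted forms: 'imoqw' == 'imoqw'
Anagram: Yes


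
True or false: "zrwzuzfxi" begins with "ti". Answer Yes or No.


Input string: 'zrwzuzfxi'
Prefix to check: 'ti'
First 2 characters of input: 'zr'
Match: False
Result: No


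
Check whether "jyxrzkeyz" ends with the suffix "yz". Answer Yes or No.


Input string: 'jyxrzkeyz'
Suffix to check: 'yz'
Last 2 characters of input: 'yz'
Match: True
Result: Yes


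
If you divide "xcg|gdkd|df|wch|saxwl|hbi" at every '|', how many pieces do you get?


Input string: 'xcg|gdkd|df|wch|saxwl|hbi'
Delimiter: '|'
Split result: 'xcg', 'gdkd', 'df', 'wch', 'saxwl', 'hbi'
Number of parts: 6


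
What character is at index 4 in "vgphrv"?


Input string: 'vgphrv'
Operation: get character at index 4
Index mapping: s[0]='v', s[1]='g', s[2]='p', s[3]='h', s[4]='r'
Result: 'r'


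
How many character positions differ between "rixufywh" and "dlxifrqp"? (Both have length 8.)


String 1: 'rixufywh'
String 2: 'dlxifrqp'
Compare each position: pos 0: 'r'!='d', pos 1: 'i'!='l', pos 2: 'x'=='x', pos 3: 'u'!='i', pos 4: 'f'=='f', pos 5: 'y'!='r', pos 6: 'w'!='q', pos 7: 'h'!='p'
Differing positions: 6
Hamming distance: 6


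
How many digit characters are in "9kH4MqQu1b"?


Input string: '9kH4MqQu1b'
Operation: count digit characters (0-9)
Scan: '9'(digit), 'k', 'H', '4'(digit), 'M', 'q', 'Q', 'u', '1'(digit), 'b'
Digits found: 3
Result: 3


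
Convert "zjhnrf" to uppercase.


Input string: 'zjhnrf'
Operation: convert each letter to uppercase
Mapping: 'z'->'Z', 'j'->'J', 'h'->'H', 'n'->'N', 'r'->'R', 'f'->'F'
Result: ZJHNRF


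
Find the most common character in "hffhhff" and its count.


Input: 'hffhhff'
Operation: tally each character
Counts: 'f':4, 'h':3
Maximum: 'f' appears 4 times


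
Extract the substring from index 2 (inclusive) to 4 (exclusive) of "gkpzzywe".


Input string: 'gkpzzywe'
Operation: slice [2:4]
Extract characters: s[2]='p', s[3]='z'
Result: pz


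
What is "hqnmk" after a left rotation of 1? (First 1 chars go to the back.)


Input: 'hqnmk', shift = 1
Operation: split at index 1 and swap parts
Front part s[0:1] = 'h'
Back part s[1:] = 'qnmk'
Rotated = back + front = 'qnmk' + 'h'
Result: qnmkh


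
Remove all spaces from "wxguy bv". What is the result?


Input string: 'wxguy bv'
Operation: remove all spaces
Words: 'wxguy', 'bv'
Join without spaces: wxguybv


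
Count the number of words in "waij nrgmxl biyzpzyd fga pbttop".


Input string: 'waij nrgmxl biyzpzyd fga pbttop'
Operation: split by spaces
Words found: 'waij', 'nrgmxl', 'biyzpzyd', 'fga', 'pbttop'
Word count: 5


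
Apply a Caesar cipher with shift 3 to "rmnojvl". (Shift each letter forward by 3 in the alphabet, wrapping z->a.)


Input: 'rmnojvl', shift = 3
Operation: for each letter, (position + 3) mod 26
Mapping: 'r'(17+3=20)->'u', 'm'(12+3=15)->'p', 'n'(13+3=16)->'q', 'o'(14+3=17)->'r', 'j'(9+3=12)->'m', 'v'(21+3=24)->'y', 'l'(11+3=14)->'o'
Result: upqrmyo


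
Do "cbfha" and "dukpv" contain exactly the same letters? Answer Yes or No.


String 1: 'cbfha' -> sorted: 'abcfh'
String 2: 'dukpv' -> sorted: 'dkpuv'
Compare sorted forms: 'abcfh' != 'dkpuv'
Anagram: No


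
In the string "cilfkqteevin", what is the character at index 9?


Input string: 'cilfkqteevin'
Operation: get character at index 9
Index mapping: s[0]='c', s[1]='i', s[2]='l', s[3]='f', s[4]='k', s[5]='q', s[6]='t', s[7]='e', s[8]='e', s[9]='v'
Result: 'v'


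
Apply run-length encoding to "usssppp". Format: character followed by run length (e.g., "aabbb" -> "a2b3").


Input: 'usssppp'
Operation: identify consecutive runs
Runs: 'u' -> u1, 'sss' -> s3, 'ppp' -> p3
Encoded: u1s3p3


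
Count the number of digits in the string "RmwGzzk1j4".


Input string: 'RmwGzzk1j4'
Operation: count digit characters (0-9)
Scan: 'R', 'm', 'w', 'G', 'z', 'z', 'k', '1'(digit), 'j', '4'(digit)
Digits found: 2
Result: 2


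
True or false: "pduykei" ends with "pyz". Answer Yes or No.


Input string: 'pduykei'
Suffix to check: 'pyz'
Last 3 characters of input: 'kei'
Match: False
Result: No


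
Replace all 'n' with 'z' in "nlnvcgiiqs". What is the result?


Input string: 'nlnvcgiiqs'
Operation: replace 'n' with 'z'
Positions of 'n': 0, 2
After replacement: zlzvcgiiqs


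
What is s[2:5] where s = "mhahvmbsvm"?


Input string: 'mhahvmbsvm'
Operation: slice [2:5]
Extract characters: s[2]='a', s[3]='h', s[4]='v'
Result: ahv


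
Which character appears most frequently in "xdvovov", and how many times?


Input: 'xdvovov'
Operation: tally each character
Counts: 'd':1, 'o':2, 'v':3, 'x':1
Maximum: 'v' appears 3 times


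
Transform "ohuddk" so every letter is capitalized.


Input string: 'ohuddk'
Operation: convert each letter to uppercase
Mapping: 'o'->'O', 'h'->'H', 'u'->'U', 'd'->'D', 'd'->'D', 'k'->'K'
Result: OHUDDK


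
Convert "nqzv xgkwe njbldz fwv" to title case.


Input string: 'nqzv xgkwe njbldz fwv'
Operation: capitalize first letter of each word
Word transformations: 'nqzv'->'Nqzv', 'xgkwe'->'Xgkwe', 'njbldz'->'Njbldz', 'fwv'->'Fwv'
Result: Nqzv Xgkwe Njbldz Fwv


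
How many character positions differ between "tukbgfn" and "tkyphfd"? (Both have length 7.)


String 1: 'tukbgfn'
String 2: 'tkyphfd'
Compare each position: pos 0: 't'=='t', pos 1: 'u'!='k', pos 2: 'k'!='y', pos 3: 'b'!='p', pos 4: 'g'!='h', pos 5: 'f'=='f', pos 6: 'n'!='d'
Differing positions: 5
Hamming distance: 5


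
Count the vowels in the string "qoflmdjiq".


Input string: 'qoflmdjiq'
Operation: count vowels (a, e, i, o, u)
Scan: s[0]='q', s[1]='o' (vowel), s[2]='f', s[3]='l', s[4]='m', s[5]='d', s[6]='j', s[7]='i' (vowel), s[8]='q'
Vowels found: 2
Result: 2


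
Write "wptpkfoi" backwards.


Input string: 'wptpkfoi'
Operation: reverse character order
Original order: 'w' -> 'p' -> 't' -> 'p' -> 'k' -> 'f' -> 'o' -> 'i'
Reversed order: 'i' -> 'o' -> 'f' -> 'k' -> 'p' -> 't' -> 'p' -> 'w'
Result: iofkptpw


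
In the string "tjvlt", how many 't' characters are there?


Input string: 'tjvlt'
Target character: 't'
Scan each position: s[0]='t', s[4]='t'
Matches found at indices: 0, 4
Total: 2


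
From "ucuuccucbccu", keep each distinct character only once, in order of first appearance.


Input: 'ucuuccucbccu'
Operation: keep first occurrence of each character
Scan: s[0]='u' new -> keep; s[1]='c' new -> keep; s[2]='u' seen -> skip; s[3]='u' seen -> skip; s[4]='c' seen -> skip; s[5]='c' seen -> skip; s[6]='u' seen -> skip; s[7]='c' seen -> skip; s[8]='b' new -> keep; s[9]='c' seen -> skip; s[10]='c' seen -> skip; s[11]='u' seen -> skip
Result: ucb


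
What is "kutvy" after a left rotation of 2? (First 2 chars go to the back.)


Input: 'kutvy', shift = 2
Operation: split at index 2 and swap parts
Front part s[0:2] = 'ku'
Back part s[2:] = 'tvy'
Rotated = back + front = 'tvy' + 'ku'
Result: tvyku


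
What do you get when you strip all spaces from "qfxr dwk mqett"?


Input string: 'qfxr dwk mqett'
Operation: remove all spaces
Words: 'qfxr', 'dwk', 'mqett'
Join without spaces: qfxrdwkmqett


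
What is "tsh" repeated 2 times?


Input string: 'tsh'
Operation: repeat 2 times
Concatenation: 'tsh' + 'tsh'
Result: tshtsh


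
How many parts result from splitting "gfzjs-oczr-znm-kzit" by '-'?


Input string: 'gfzjs-oczr-znm-kzit'
Delimiter: '-'
Split result: 'gfzjs', 'oczr', 'znm', 'kzit'
Number of parts: 4


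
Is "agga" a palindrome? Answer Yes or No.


Input string: 'agga'
Reversed: 'agga'
Compare pairs: s[0]='a' vs s[3]='a' (match), s[1]='g' vs s[2]='g' (match)
Palindrome: Yes


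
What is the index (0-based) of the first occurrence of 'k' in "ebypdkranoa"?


Input string: 'ebypdkranoa'
Target: 'k'
Scanning left to right: s[0]='e', s[1]='b', s[2]='y', s[3]='p', s[4]='d', s[5]='k'
First match at index: 5


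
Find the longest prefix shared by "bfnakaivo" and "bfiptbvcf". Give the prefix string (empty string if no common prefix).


String 1: 'bfnakaivo'
String 2: 'bfiptbvcf'
Compare position by position:
pos 0: 'b' vs 'b' match
pos 1: 'f' vs 'f' match
pos 2: 'n' vs 'i' differ -> stop
Longest common prefix: "bf" (length 2)


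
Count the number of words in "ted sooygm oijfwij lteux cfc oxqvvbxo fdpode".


Input string: 'ted sooygm oijfwij lteux cfc oxqvvbxo fdpode'
Operation: split by spaces
Words found: 'ted', 'sooygm', 'oijfwij', 'lteux', 'cfc', 'oxqvvbxo', 'fdpode'
Word count: 7


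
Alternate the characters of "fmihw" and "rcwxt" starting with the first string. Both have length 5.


String 1: 'fmihw'
String 2: 'rcwxt'
Operation: alternate characters
Pairs: 'f'+'r', 'm'+'c', 'i'+'w', 'h'+'x', 'w'+'t'
Result: frmciwhxwt


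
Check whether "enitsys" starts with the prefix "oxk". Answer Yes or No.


Input string: 'enitsys'
Prefix to check: 'oxk'
First 3 characters of input: 'eni'
Match: False
Result: No


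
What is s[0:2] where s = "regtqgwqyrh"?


Input string: 'regtqgwqyrh'
Operation: slice [0:2]
Extract characters: s[0]='r', s[1]='e'
Result: re


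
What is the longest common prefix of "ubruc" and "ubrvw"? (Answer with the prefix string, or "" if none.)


String 1: 'ubruc'
String 2: 'ubrvw'
Compare position by position:
pos 0: 'u' vs 'u' match
pos 1: 'b' vs 'b' match
pos 2: 'r' vs 'r' match
pos 3: 'u' vs 'v' differ -> stop
Longest common prefix: "ubr" (length 3)


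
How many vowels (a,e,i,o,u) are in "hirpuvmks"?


Input string: 'hirpuvmks'
Operation: count vowels (a, e, i, o, u)
Scan: s[0]='h', s[1]='i' (vowel), s[2]='r', s[3]='p', s[4]='u' (vowel), s[5]='v', s[6]='m', s[7]='k', s[8]='s'
Vowels found: 2
Result: 2


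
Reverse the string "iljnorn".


Input string: 'iljnorn'
Operation: reverse character order
Original order: 'i' -> 'l' -> 'j' -> 'n' -> 'o' -> 'r' -> 'n'
Reversed order: 'n' -> 'r' -> 'o' -> 'n' -> 'j' -> 'l' -> 'i'
Result: nronjli


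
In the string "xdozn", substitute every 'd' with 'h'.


Input string: 'xdozn'
Operation: replace 'd' with 'h'
Positions of 'd': 1
After replacement: xhozn


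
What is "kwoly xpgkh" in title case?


Input string: 'kwoly xpgkh'
Operation: capitalize first letter of each word
Word transformations: 'kwoly'->'Kwoly', 'xpgkh'->'Xpgkh'
Result: Kwoly Xpgkh


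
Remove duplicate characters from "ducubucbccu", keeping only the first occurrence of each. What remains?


Input: 'ducubucbccu'
Operation: keep first occurrence of each character
Scan: s[0]='d' new -> keep; s[1]='u' new -> keep; s[2]='c' new -> keep; s[3]='u' seen -> skip; s[4]='b' new -> keep; s[5]='u' seen -> skip; s[6]='c' seen -> skip; s[7]='b' seen -> skip; s[8]='c' seen -> skip; s[9]='c' seen -> skip; s[10]='u' seen -> skip
Result: ducb


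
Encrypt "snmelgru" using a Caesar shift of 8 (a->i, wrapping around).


Input: 'snmelgru', shift = 8
Operation: for each letter, (position + 8) mod 26
Mapping: 's'(18+8=26, 26 mod 26=0)->'a', 'n'(13+8=21)->'v', 'm'(12+8=20)->'u', 'e'(4+8=12)->'m', 'l'(11+8=19)->'t', 'g'(6+8=14)->'o', 'r'(17+8=25)->'z', 'u'(20+8=28, 28 mod 26=2)->'c'
Result: avumtozc


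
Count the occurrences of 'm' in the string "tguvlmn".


Input string: 'tguvlmn'
Target character: 'm'
Scan each position: s[5]='m'
Matches found at indices: 5
Total: 1


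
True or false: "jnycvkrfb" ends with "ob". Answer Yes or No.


Input string: 'jnycvkrfb'
Suffix to check: 'ob'
Last 2 characters of input: 'fb'
Match: False
Result: No


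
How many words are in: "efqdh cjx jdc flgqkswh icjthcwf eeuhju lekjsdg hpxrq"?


Input string: 'efqdh cjx jdc flgqkswh icjthcwf eeuhju lekjsdg hpxrq'
Operation: split by spaces
Words found: 'efqdh', 'cjx', 'jdc', 'flgqkswh', 'icjthcwf', 'eeuhju', 'lekjsdg', 'hpxrq'
Word count: 8


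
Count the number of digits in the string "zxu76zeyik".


Input string: 'zxu76zeyik'
Operation: count digit characters (0-9)
Scan: 'z', 'x', 'u', '7'(digit), '6'(digit), 'z', 'e', 'y', 'i', 'k'
Digits found: 2
Result: 2


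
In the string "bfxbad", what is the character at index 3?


Input string: 'bfxbad'
Operation: get character at index 3
Index mapping: s[0]='b', s[1]='f', s[2]='x', s[3]='b'
Result: 'b'


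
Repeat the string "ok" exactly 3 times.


Input string: 'ok'
Operation: repeat 3 times
Concatenation: 'ok' + 'ok' + 'ok'
Result: okokok


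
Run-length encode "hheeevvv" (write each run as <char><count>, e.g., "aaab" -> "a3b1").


Input: 'hheeevvv'
Operation: identify consecutive runs
Runs: 'hh' -> h2, 'eee' -> e3, 'vvv' -> v3
Encoded: h2e3v3


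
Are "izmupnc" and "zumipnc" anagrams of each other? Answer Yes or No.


String 1: 'izmupnc' -> sorted: 'cimnpuz'
String 2: 'zumipnc' -> sorted: 'cimnpuz'
Compare sorted forms: 'cimnpuz' == 'cimnpuz'
Anagram: Yes


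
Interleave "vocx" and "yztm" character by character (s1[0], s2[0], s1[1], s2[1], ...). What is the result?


String 1: 'vocx'
String 2: 'yztm'
Operation: alternate characters
Pairs: 'v'+'y', 'o'+'z', 'c'+'t', 'x'+'m'
Result: vyozctxm


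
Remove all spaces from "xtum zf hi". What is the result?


Input string: 'xtum zf hi'
Operation: remove all spaces
Words: 'xtum', 'zf', 'hi'
Join without spaces: xtumzfhi


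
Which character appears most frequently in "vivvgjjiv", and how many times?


Input: 'vivvgjjiv'
Operation: tally each character
Counts: 'g':1, 'i':2, 'j':2, 'v':4
Maximum: 'v' appears 4 times


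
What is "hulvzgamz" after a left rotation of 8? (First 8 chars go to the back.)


Input: 'hulvzgamz', shift = 8
Operation: split at index 8 and swap parts
Front part s[0:8] = 'hulvzgam'
Back part s[8:] = 'z'
Rotated = back + front = 'z' + 'hulvzgam'
Result: zhulvzgam


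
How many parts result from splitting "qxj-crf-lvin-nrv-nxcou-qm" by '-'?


Input string: 'qxj-crf-lvin-nrv-nxcou-qm'
Delimiter: '-'
Split result: 'qxj', 'crf', 'lvin', 'nrv', 'nxcou', 'qm'
Number of parts: 6


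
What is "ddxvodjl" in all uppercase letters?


Input string: 'ddxvodjl'
Operation: convert each letter to uppercase
Mapping: 'd'->'D', 'd'->'D', 'x'->'X', 'v'->'V', 'o'->'O', 'd'->'D', 'j'->'J', 'l'->'L'
Result: DDXVODJL


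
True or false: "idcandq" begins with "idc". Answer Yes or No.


Input string: 'idcandq'
Prefix to check: 'idc'
First 3 characters of input: 'idc'
Match: True
Result: Yes


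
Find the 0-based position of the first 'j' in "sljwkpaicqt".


Input string: 'sljwkpaicqt'
Target: 'j'
Scanning left to right: s[0]='s', s[1]='l', s[2]='j'
First match at index: 2


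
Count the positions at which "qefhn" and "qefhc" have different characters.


String 1: 'qefhn'
String 2: 'qefhc'
Compare each position: pos 0: 'q'=='q', pos 1: 'e'=='e', pos 2: 'f'=='f', pos 3: 'h'=='h', pos 4: 'n'!='c'
Differing positions: 1
Hamming distance: 1


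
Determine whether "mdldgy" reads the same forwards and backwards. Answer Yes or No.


Input string: 'mdldgy'
Reversed: 'ygdldm'
Compare pairs: s[0]='m' vs s[5]='y' (mismatch), s[1]='d' vs s[4]='g' (mismatch), s[2]='l' vs s[3]='d' (mismatch)
Palindrome: No


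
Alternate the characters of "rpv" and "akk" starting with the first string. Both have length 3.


String 1: 'rpv'
String 2: 'akk'
Operation: alternate characters
Pairs: 'r'+'a', 'p'+'k', 'v'+'k'
Result: rapkvk


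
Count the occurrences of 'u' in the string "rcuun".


Input string: 'rcuun'
Target character: 'u'
Scan each position: s[2]='u', s[3]='u'
Matches found at indices: 2, 3
Total: 2


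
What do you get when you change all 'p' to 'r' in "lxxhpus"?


Input string: 'lxxhpus'
Operation: replace 'p' with 'r'
Positions of 'p': 4
After replacement: lxxhrus


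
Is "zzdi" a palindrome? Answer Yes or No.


Input string: 'zzdi'
Reversed: 'idzz'
Compare pairs: s[0]='z' vs s[3]='i' (mismatch), s[1]='z' vs s[2]='d' (mismatch)
Palindrome: No


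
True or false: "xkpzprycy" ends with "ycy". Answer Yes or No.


Input string: 'xkpzprycy'
Suffix to check: 'ycy'
Last 3 characters of input: 'ycy'
Match: True
Result: Yes


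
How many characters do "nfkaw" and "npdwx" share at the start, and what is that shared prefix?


String 1: 'nfkaw'
String 2: 'npdwx'
Compare position by position:
pos 0: 'n' vs 'n' match
pos 1: 'f' vs 'p' differ -> stop
Longest common prefix: "n" (length 1)


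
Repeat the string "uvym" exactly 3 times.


Input string: 'uvym'
Operation: repeat 3 times
Concatenation: 'uvym' + 'uvym' + 'uvym'
Result: uvymuvymuvym


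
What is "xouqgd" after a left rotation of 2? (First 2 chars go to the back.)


Input: 'xouqgd', shift = 2
Operation: split at index 2 and swap parts
Front part s[0:2] = 'xo'
Back part s[2:] = 'uqgd'
Rotated = back + front = 'uqgd' + 'xo'
Result: uqgdxo


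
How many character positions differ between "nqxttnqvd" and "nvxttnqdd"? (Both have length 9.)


String 1: 'nqxttnqvd'
String 2: 'nvxttnqdd'
Compare each position: pos 0: 'n'=='n', pos 1: 'q'!='v', pos 2: 'x'=='x', pos 3: 't'=='t', pos 4: 't'=='t', pos 5: 'n'=='n', pos 6: 'q'=='q', pos 7: 'v'!='d', pos 8: 'd'=='d'
Differing positions: 2
Hamming distance: 2


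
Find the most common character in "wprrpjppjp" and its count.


Input: 'wprrpjppjp'
Operation: tally each character
Counts: 'j':2, 'p':5, 'r':2, 'w':1
Maximum: 'p' appears 5 times


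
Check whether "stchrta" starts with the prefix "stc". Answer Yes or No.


Input string: 'stchrta'
Prefix to check: 'stc'
First 3 characters of input: 'stc'
Match: True
Result: Yes


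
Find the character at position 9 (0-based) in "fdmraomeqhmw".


Input string: 'fdmraomeqhmw'
Operation: get character at index 9
Index mapping: s[0]='f', s[1]='d', s[2]='m', s[3]='r', s[4]='a', s[5]='o', s[6]='m', s[7]='e', s[8]='q', s[9]='h'
Result: 'h'


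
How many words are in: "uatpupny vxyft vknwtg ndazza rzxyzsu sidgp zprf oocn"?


Input string: 'uatpupny vxyft vknwtg ndazza rzxyzsu sidgp zprf oocn'
Operation: split by spaces
Words found: 'uatpupny', 'vxyft', 'vknwtg', 'ndazza', 'rzxyzsu', 'sidgp', 'zprf', 'oocn'
Word count: 8


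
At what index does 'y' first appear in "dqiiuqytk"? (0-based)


Input string: 'dqiiuqytk'
Target: 'y'
Scanning left to right: s[0]='d', s[1]='q', s[2]='i', s[3]='i', s[4]='u', s[5]='q', s[6]='y'
First match at index: 6


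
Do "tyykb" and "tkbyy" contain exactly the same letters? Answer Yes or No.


String 1: 'tyykb' -> sorted: 'bktyy'
String 2: 'tkbyy' -> sorted: 'bktyy'
Compare sorted forms: 'bktyy' == 'bktyy'
Anagram: Yes


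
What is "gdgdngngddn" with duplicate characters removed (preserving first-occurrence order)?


Input: 'gdgdngngddn'
Operation: keep first occurrence of each character
Scan: s[0]='g' new -> keep; s[1]='d' new -> keep; s[2]='g' seen -> skip; s[3]='d' seen -> skip; s[4]='n' new -> keep; s[5]='g' seen -> skip; s[6]='n' seen -> skip; s[7]='g' seen -> skip; s[8]='d' seen -> skip; s[9]='d' seen -> skip; s[10]='n' seen -> skip
Result: gdn


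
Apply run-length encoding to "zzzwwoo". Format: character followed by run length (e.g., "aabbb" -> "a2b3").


Input: 'zzzwwoo'
Operation: identify consecutive runs
Runs: 'zzz' -> z3, 'ww' -> w2, 'oo' -> o2
Encoded: z3w2o2


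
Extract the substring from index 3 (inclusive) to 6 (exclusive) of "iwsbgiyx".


Input string: 'iwsbgiyx'
Operation: slice [3:6]
Extract characters: s[3]='b', s[4]='g', s[5]='i'
Result: bgi


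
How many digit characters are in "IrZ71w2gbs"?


Input string: 'IrZ71w2gbs'
Operation: count digit characters (0-9)
Scan: 'I', 'r', 'Z', '7'(digit), '1'(digit), 'w', '2'(digit), 'g', 'b', 's'
Digits found: 3
Result: 3


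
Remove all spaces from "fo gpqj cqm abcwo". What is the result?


Input string: 'fo gpqj cqm abcwo'
Operation: remove all spaces
Words: 'fo', 'gpqj', 'cqm', 'abcwo'
Join without spaces: fogpqjcqmabcwo


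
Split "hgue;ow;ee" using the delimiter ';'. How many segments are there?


Input string: 'hgue;ow;ee'
Delimiter: ';'
Split result: 'hgue', 'ow', 'ee'
Number of parts: 3


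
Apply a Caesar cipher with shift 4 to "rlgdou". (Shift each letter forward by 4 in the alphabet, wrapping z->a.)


Input: 'rlgdou', shift = 4
Operation: for each letter, (position + 4) mod 26
Mapping: 'r'(17+4=21)->'v', 'l'(11+4=15)->'p', 'g'(6+4=10)->'k', 'd'(3+4=7)->'h', 'o'(14+4=18)->'s', 'u'(20+4=24)->'y'
Result: vpkhsy


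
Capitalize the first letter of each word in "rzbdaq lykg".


Input string: 'rzbdaq lykg'
Operation: capitalize first letter of each word
Word transformations: 'rzbdaq'->'Rzbdaq', 'lykg'->'Lykg'
Result: Rzbdaq Lykg


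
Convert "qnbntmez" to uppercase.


Input string: 'qnbntmez'
Operation: convert each letter to uppercase
Mapping: 'q'->'Q', 'n'->'N', 'b'->'B', 'n'->'N', 't'->'T', 'm'->'M', 'e'->'E', 'z'->'Z'
Result: QNBNTMEZ


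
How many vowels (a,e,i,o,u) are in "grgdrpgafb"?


Input string: 'grgdrpgafb'
Operation: count vowels (a, e, i, o, u)
Scan: s[0]='g', s[1]='r', s[2]='g', s[3]='d', s[4]='r', s[5]='p', s[6]='g', s[7]='a' (vowel), s[8]='f', s[9]='b'
Vowels found: 1
Result: 1


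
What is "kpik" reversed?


Input string: 'kpik'
Operation: reverse character order
Original order: 'k' -> 'p' -> 'i' -> 'k'
Reversed order: 'k' -> 'i' -> 'p' -> 'k'
Result: kipk


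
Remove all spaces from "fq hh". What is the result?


Input string: 'fq hh'
Operation: remove all spaces
Words: 'fq', 'hh'
Join without spaces: fqhh


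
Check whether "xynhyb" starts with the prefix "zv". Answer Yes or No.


Input string: 'xynhyb'
Prefix to check: 'zv'
First 2 characters of input: 'xy'
Match: False
Result: No


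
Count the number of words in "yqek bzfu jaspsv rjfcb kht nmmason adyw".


Input string: 'yqek bzfu jaspsv rjfcb kht nmmason adyw'
Operation: split by spaces
Words found: 'yqek', 'bzfu', 'jaspsv', 'rjfcb', 'kht', 'nmmason', 'adyw'
Word count: 7


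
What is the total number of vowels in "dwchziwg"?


Input string: 'dwchziwg'
Operation: count vowels (a, e, i, o, u)
Scan: s[0]='d', s[1]='w', s[2]='c', s[3]='h', s[4]='z', s[5]='i' (vowel), s[6]='w', s[7]='g'
Vowels found: 1
Result: 1


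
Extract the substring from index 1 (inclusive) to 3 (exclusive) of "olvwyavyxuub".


Input string: 'olvwyavyxuub'
Operation: slice [1:3]
Extract characters: s[1]='l', s[2]='v'
Result: lv


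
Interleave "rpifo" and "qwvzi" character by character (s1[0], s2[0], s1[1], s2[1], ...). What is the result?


String 1: 'rpifo'
String 2: 'qwvzi'
Operation: alternate characters
Pairs: 'r'+'q', 'p'+'w', 'i'+'v', 'f'+'z', 'o'+'i'
Result: rqpwivfzoi


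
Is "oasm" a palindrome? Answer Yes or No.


Input string: 'oasm'
Reversed: 'msao'
Compare pairs: s[0]='o' vs s[3]='m' (mismatch), s[1]='a' vs s[2]='s' (mismatch)
Palindrome: No


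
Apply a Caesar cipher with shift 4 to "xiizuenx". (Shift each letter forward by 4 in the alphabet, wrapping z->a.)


Input: 'xiizuenx', shift = 4
Operation: for each letter, (position + 4) mod 26
Mapping: 'x'(23+4=27, 27 mod 26=1)->'b', 'i'(8+4=12)->'m', 'i'(8+4=12)->'m', 'z'(25+4=29, 29 mod 26=3)->'d', 'u'(20+4=24)->'y', 'e'(4+4=8)->'i', 'n'(13+4=17)->'r', 'x'(23+4=27, 27 mod 26=1)->'b'
Result: bmmdyirb


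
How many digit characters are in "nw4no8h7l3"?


Input string: 'nw4no8h7l3'
Operation: count digit characters (0-9)
Scan: 'n', 'w', '4'(digit), 'n', 'o', '8'(digit), 'h', '7'(digit), 'l', '3'(digit)
Digits found: 4
Result: 4


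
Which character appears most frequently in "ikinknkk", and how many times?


Input: 'ikinknkk'
Operation: tally each character
Counts: 'i':2, 'k':4, 'n':2
Maximum: 'k' appears 4 times


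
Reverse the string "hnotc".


Input string: 'hnotc'
Operation: reverse character order
Original order: 'h' -> 'n' -> 'o' -> 't' -> 'c'
Reversed order: 'c' -> 't' -> 'o' -> 'n' -> 'h'
Result: ctonh


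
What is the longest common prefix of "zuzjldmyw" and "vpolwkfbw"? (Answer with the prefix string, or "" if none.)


String 1: 'zuzjldmyw'
String 2: 'vpolwkfbw'
Compare position by position:
pos 0: 'z' vs 'v' differ -> stop
Longest common prefix: "" (length 0)


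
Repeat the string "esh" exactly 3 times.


Input string: 'esh'
Operation: repeat 3 times
Concatenation: 'esh' + 'esh' + 'esh'
Result: esheshesh


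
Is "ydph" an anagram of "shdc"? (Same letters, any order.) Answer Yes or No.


String 1: 'shdc' -> sorted: 'cdhs'
String 2: 'ydph' -> sorted: 'dhpy'
Compare sorted forms: 'cdhs' != 'dhpy'
Anagram: No


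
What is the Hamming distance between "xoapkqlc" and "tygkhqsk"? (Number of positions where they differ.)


String 1: 'xoapkqlc'
String 2: 'tygkhqsk'
Compare each position: pos 0: 'x'!='t', pos 1: 'o'!='y', pos 2: 'a'!='g', pos 3: 'p'!='k', pos 4: 'k'!='h', pos 5: 'q'=='q', pos 6: 'l'!='s', pos 7: 'c'!='k'
Differing positions: 7
Hamming distance: 7


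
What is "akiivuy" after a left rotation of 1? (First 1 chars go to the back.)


Input: 'akiivuy', shift = 1
Operation: split at index 1 and swap parts
Front part s[0:1] = 'a'
Back part s[1:] = 'kiivuy'
Rotated = back + front = 'kiivuy' + 'a'
Result: kiivuya


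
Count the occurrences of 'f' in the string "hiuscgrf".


Input string: 'hiuscgrf'
Target character: 'f'
Scan each position: s[7]='f'
Matches found at indices: 7
Total: 1


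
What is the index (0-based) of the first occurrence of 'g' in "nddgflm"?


Input string: 'nddgflm'
Target: 'g'
Scanning left to right: s[0]='n', s[1]='d', s[2]='d', s[3]='g'
First match at index: 3


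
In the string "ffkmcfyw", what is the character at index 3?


Input string: 'ffkmcfyw'
Operation: get character at index 3
Index mapping: s[0]='f', s[1]='f', s[2]='k', s[3]='m'
Result: 'm'


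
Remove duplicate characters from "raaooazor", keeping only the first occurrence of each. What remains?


Input: 'raaooazor'
Operation: keep first occurrence of each character
Scan: s[0]='r' new -> keep; s[1]='a' new -> keep; s[2]='a' seen -> skip; s[3]='o' new -> keep; s[4]='o' seen -> skip; s[5]='a' seen -> skip; s[6]='z' new -> keep; s[7]='o' seen -> skip; s[8]='r' seen -> skip
Result: raoz


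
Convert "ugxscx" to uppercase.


Input string: 'ugxscx'
Operation: convert each letter to uppercase
Mapping: 'u'->'U', 'g'->'G', 'x'->'X', 's'->'S', 'c'->'C', 'x'->'X'
Result: UGXSCX


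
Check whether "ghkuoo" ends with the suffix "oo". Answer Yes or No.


Input string: 'ghkuoo'
Suffix to check: 'oo'
Last 2 characters of input: 'oo'
Match: True
Result: Yes


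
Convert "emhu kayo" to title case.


Input string: 'emhu kayo'
Operation: capitalize first letter of each word
Word transformations: 'emhu'->'Emhu', 'kayo'->'Kayo'
Result: Emhu Kayo


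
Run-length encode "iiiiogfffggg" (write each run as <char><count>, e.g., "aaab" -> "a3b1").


Input: 'iiiiogfffggg'
Operation: identify consecutive runs
Runs: 'iiii' -> i4, 'o' -> o1, 'g' -> g1, 'fff' -> f3, 'ggg' -> g3
Encoded: i4o1g1f3g3


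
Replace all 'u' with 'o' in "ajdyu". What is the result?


Input string: 'ajdyu'
Operation: replace 'u' with 'o'
Positions of 'u': 4
After replacement: ajdyo


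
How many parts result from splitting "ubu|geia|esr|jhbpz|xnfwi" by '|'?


Input string: 'ubu|geia|esr|jhbpz|xnfwi'
Delimiter: '|'
Split result: 'ubu', 'geia', 'esr', 'jhbpz', 'xnfwi'
Number of parts: 5


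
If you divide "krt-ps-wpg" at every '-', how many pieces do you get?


Input string: 'krt-ps-wpg'
Delimiter: '-'
Split result: 'krt', 'ps', 'wpg'
Number of parts: 3


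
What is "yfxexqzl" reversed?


Input string: 'yfxexqzl'
Operation: reverse character order
Original order: 'y' -> 'f' -> 'x' -> 'e' -> 'x' -> 'q' -> 'z' -> 'l'
Reversed order: 'l' -> 'z' -> 'q' -> 'x' -> 'e' -> 'x' -> 'f' -> 'y'
Result: lzqxexfy


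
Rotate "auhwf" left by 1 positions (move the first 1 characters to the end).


Input: 'auhwf', shift = 1
Operation: split at index 1 and swap parts
Front part s[0:1] = 'a'
Back part s[1:] = 'uhwf'
Rotated = back + front = 'uhwf' + 'a'
Result: uhwfa


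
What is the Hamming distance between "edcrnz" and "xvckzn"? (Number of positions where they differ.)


String 1: 'edcrnz'
String 2: 'xvckzn'
Compare each position: pos 0: 'e'!='x', pos 1: 'd'!='v', pos 2: 'c'=='c', pos 3: 'r'!='k', pos 4: 'n'!='z', pos 5: 'z'!='n'
Differing positions: 5
Hamming distance: 5


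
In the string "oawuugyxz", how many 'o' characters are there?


Input string: 'oawuugyxz'
Target character: 'o'
Scan each position: s[0]='o'
Matches found at indices: 0
Total: 1


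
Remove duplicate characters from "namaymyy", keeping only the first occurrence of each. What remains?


Input: 'namaymyy'
Operation: keep first occurrence of each character
Scan: s[0]='n' new -> keep; s[1]='a' new -> keep; s[2]='m' new -> keep; s[3]='a' seen -> skip; s[4]='y' new -> keep; s[5]='m' seen -> skip; s[6]='y' seen -> skip; s[7]='y' seen -> skip
Result: namy


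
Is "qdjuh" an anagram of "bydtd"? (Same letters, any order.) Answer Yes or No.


String 1: 'bydtd' -> sorted: 'bddty'
String 2: 'qdjuh' -> sorted: 'dhjqu'
Compare sorted forms: 'bddty' != 'dhjqu'
Anagram: No


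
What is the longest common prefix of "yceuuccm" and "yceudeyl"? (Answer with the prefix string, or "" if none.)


String 1: 'yceuuccm'
String 2: 'yceudeyl'
Compare position by position:
pos 0: 'y' vs 'y' match
pos 1: 'c' vs 'c' match
pos 2: 'e' vs 'e' match
pos 3: 'u' vs 'u' match
pos 4: 'u' vs 'd' differ -> stop
Longest common prefix: "yceu" (length 4)


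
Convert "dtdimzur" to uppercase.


Input string: 'dtdimzur'
Operation: convert each letter to uppercase
Mapping: 'd'->'D', 't'->'T', 'd'->'D', 'i'->'I', 'm'->'M', 'z'->'Z', 'u'->'U', 'r'->'R'
Result: DTDIMZUR


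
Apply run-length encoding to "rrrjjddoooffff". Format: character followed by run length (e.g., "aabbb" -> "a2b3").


Input: 'rrrjjddoooffff'
Operation: identify consecutive runs
Runs: 'rrr' -> r3, 'jj' -> j2, 'dd' -> d2, 'ooo' -> o3, 'ffff' -> f4
Encoded: r3j2d2o3f4


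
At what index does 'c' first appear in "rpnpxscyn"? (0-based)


Input string: 'rpnpxscyn'
Target: 'c'
Scanning left to right: s[0]='r', s[1]='p', s[2]='n', s[3]='p', s[4]='x', s[5]='s', s[6]='c'
First match at index: 6


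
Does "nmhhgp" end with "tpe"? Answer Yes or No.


Input string: 'nmhhgp'
Suffix to check: 'tpe'
Last 3 characters of input: 'hgp'
Match: False
Result: No


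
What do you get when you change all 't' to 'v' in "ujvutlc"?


Input string: 'ujvutlc'
Operation: replace 't' with 'v'
Positions of 't': 4
After replacement: ujvuvlc


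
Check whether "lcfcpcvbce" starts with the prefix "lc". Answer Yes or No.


Input string: 'lcfcpcvbce'
Prefix to check: 'lc'
First 2 characters of input: 'lc'
Match: True
Result: Yes


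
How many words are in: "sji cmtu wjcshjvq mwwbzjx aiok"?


Input string: 'sji cmtu wjcshjvq mwwbzjx aiok'
Operation: split by spaces
Words found: 'sji', 'cmtu', 'wjcshjvq', 'mwwbzjx', 'aiok'
Word count: 5


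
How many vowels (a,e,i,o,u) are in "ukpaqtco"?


Input string: 'ukpaqtco'
Operation: count vowels (a, e, i, o, u)
Scan: s[0]='u' (vowel), s[1]='k', s[2]='p', s[3]='a' (vowel), s[4]='q', s[5]='t', s[6]='c', s[7]='o' (vowel)
Vowels found: 3
Result: 3


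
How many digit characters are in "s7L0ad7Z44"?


Input string: 's7L0ad7Z44'
Operation: count digit characters (0-9)
Scan: 's', '7'(digit), 'L', '0'(digit), 'a', 'd', '7'(digit), 'Z', '4'(digit), '4'(digit)
Digits found: 5
Result: 5


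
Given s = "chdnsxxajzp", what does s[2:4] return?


Input string: 'chdnsxxajzp'
Operation: slice [2:4]
Extract characters: s[2]='d', s[3]='n'
Result: dn


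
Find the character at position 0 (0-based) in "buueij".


Input string: 'buueij'
Operation: get character at index 0
Index mapping: s[0]='b'
Result: 'b'


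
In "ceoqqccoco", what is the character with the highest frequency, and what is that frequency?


Input: 'ceoqqccoco'
Operation: tally each character
Counts: 'c':4, 'e':1, 'o':3, 'q':2
Maximum: 'c' appears 4 times


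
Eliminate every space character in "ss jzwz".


Input string: 'ss jzwz'
Operation: remove all spaces
Words: 'ss', 'jzwz'
Join without spaces: ssjzwz


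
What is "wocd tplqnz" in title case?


Input string: 'wocd tplqnz'
Operation: capitalize first letter of each word
Word transformations: 'wocd'->'Wocd', 'tplqnz'->'Tplqnz'
Result: Wocd Tplqnz


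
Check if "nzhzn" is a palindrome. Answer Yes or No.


Input string: 'nzhzn'
Reversed: 'nzhzn'
Compare pairs: s[0]='n' vs s[4]='n' (match), s[1]='z' vs s[3]='z' (match)
Palindrome: Yes


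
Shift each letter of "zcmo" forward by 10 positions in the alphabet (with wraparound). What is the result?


Input: 'zcmo', shift = 10
Operation: for each letter, (position + 10) mod 26
Mapping: 'z'(25+10=35, 35 mod 26=9)->'j', 'c'(2+10=12)->'m', 'm'(12+10=22)->'w', 'o'(14+10=24)->'y'
Result: jmwy


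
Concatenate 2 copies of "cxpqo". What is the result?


Input string: 'cxpqo'
Operation: repeat 2 times
Concatenation: 'cxpqo' + 'cxpqo'
Result: cxpqocxpqo


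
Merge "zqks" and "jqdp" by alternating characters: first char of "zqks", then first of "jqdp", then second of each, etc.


String 1: 'zqks'
String 2: 'jqdp'
Operation: alternate characters
Pairs: 'z'+'j', 'q'+'q', 'k'+'d', 's'+'p'
Result: zjqqkdsp


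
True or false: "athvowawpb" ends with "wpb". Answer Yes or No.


Input string: 'athvowawpb'
Suffix to check: 'wpb'
Last 3 characters of input: 'wpb'
Match: True
Result: Yes


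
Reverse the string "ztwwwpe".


Input string: 'ztwwwpe'
Operation: reverse character order
Original order: 'z' -> 't' -> 'w' -> 'w' -> 'w' -> 'p' -> 'e'
Reversed order: 'e' -> 'p' -> 'w' -> 'w' -> 'w' -> 't' -> 'z'
Result: epwwwtz


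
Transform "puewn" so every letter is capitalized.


Input string: 'puewn'
Operation: convert each letter to uppercase
Mapping: 'p'->'P', 'u'->'U', 'e'->'E', 'w'->'W', 'n'->'N'
Result: PUEWN


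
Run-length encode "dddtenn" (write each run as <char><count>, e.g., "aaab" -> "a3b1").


Input: 'dddtenn'
Operation: identify consecutive runs
Runs: 'ddd' -> d3, 't' -> t1, 'e' -> e1, 'nn' -> n2
Encoded: d3t1e1n2


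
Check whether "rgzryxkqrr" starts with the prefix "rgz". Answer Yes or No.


Input string: 'rgzryxkqrr'
Prefix to check: 'rgz'
First 3 characters of input: 'rgz'
Match: True
Result: Yes


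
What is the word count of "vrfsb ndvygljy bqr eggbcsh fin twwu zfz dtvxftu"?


Input string: 'vrfsb ndvygljy bqr eggbcsh fin twwu zfz dtvxftu'
Operation: split by spaces
Words found: 'vrfsb', 'ndvygljy', 'bqr', 'eggbcsh', 'fin', 'twwu', 'zfz', 'dtvxftu'
Word count: 8


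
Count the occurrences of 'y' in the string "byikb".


Input string: 'byikb'
Target character: 'y'
Scan each position: s[1]='y'
Matches found at indices: 1
Total: 1


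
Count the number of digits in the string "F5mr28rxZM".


Input string: 'F5mr28rxZM'
Operation: count digit characters (0-9)
Scan: 'F', '5'(digit), 'm', 'r', '2'(digit), '8'(digit), 'r', 'x', 'Z', 'M'
Digits found: 3
Result: 3


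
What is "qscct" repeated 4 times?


Input string: 'qscct'
Operation: repeat 4 times
Concatenation: 'qscct' + 'qscct' + 'qscct' + 'qscct'
Result: qscctqscctqscctqscct


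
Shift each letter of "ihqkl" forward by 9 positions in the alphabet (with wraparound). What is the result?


Input: 'ihqkl', shift = 9
Operation: for each letter, (position + 9) mod 26
Mapping: 'i'(8+9=17)->'r', 'h'(7+9=16)->'q', 'q'(16+9=25)->'z', 'k'(10+9=19)->'t', 'l'(11+9=20)->'u'
Result: rqztu


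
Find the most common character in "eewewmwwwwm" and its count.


Input: 'eewewmwwwwm'
Operation: tally each character
Counts: 'e':3, 'm':2, 'w':6
Maximum: 'w' appears 6 times


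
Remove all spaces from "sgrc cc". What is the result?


Input string: 'sgrc cc'
Operation: remove all spaces
Words: 'sgrc', 'cc'
Join without spaces: sgrccc


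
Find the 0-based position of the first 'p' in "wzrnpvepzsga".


Input string: 'wzrnpvepzsga'
Target: 'p'
Scanning left to right: s[0]='w', s[1]='z', s[2]='r', s[3]='n', s[4]='p'
First match at index: 4


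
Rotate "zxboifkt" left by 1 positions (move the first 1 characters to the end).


Input: 'zxboifkt', shift = 1
Operation: split at index 1 and swap parts
Front part s[0:1] = 'z'
Back part s[1:] = 'xboifkt'
Rotated = back + front = 'xboifkt' + 'z'
Result: xboifktz
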